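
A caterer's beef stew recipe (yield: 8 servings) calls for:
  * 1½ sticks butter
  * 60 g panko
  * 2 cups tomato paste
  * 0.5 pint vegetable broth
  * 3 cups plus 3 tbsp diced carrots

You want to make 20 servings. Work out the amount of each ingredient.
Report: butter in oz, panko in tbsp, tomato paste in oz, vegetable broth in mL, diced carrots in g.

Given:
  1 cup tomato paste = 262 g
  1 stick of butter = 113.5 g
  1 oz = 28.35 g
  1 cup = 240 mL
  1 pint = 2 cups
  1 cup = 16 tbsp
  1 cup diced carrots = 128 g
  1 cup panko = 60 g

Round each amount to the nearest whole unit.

butter: 15 oz; panko: 40 tbsp; tomato paste: 46 oz; vegetable broth: 600 mL; diced carrots: 1020 g

Scaling factor: 20/8 = 5/2 = 2.5.
butter: 1.5 stick × 5/2 × 113.5 g/stick ÷ 28.35 g/oz ≈ 15 oz
panko: 60 g × 5/2 ÷ 60 g/cup × 16 tbsp/cup = 40 tbsp
tomato paste: 2 cup × 5/2 × 262 g/cup ÷ 28.35 g/oz ≈ 46 oz
vegetable broth: 0.5 pint × 5/2 × 2 cup/pint × 240 mL/cup = 600 mL
diced carrots: (3 cup + 3 tbsp = 3.1875 cup) × 5/2 × 128 g/cup = 1020 g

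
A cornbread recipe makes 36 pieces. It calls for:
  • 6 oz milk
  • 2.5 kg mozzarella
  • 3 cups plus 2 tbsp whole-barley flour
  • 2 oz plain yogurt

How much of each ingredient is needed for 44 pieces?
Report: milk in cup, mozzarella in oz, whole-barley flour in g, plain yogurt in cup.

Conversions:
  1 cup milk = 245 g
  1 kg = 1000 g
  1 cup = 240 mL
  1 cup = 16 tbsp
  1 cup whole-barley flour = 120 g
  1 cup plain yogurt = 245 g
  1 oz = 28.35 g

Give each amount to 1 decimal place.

milk: 0.8 cup; mozzarella: 107.8 oz; whole-barley flour: 458.3 g; plain yogurt: 0.3 cup

Scaling factor: 44/36 = 11/9.
milk: 6 oz × 11/9 × 28.35 g/oz ÷ 245 g/cup ≈ 0.8 cup
mozzarella: 2.5 kg × 11/9 × 1000 g/kg ÷ 28.35 g/oz ≈ 107.8 oz
whole-barley flour: (3 cup + 2 tbsp = 3.125 cup) × 11/9 × 120 g/cup ≈ 458.3 g
plain yogurt: 2 oz × 11/9 × 28.35 g/oz ÷ 245 g/cup ≈ 0.3 cup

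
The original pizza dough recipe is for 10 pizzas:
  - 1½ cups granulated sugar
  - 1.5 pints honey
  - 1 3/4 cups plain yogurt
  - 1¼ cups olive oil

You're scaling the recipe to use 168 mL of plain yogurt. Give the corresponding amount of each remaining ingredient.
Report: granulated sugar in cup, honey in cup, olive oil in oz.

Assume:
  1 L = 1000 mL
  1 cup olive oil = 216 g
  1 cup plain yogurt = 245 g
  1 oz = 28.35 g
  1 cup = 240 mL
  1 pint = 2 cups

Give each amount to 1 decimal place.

The original recipe has 420 mL of plain yogurt, so the scaling factor is 168 ÷ 420 = 2/5 = 0.4.
granulated sugar: 1.5 cup × 2/5 = 0.6 cup
honey: 1.5 pint × 2/5 × 2 cup/pint = 1.2 cup
olive oil: 1.25 cup × 2/5 × 216 g/cup ÷ 28.35 g/oz ≈ 3.8 oz

granulated sugar: 0.6 cup; honey: 1.2 cup; olive oil: 3.8 oz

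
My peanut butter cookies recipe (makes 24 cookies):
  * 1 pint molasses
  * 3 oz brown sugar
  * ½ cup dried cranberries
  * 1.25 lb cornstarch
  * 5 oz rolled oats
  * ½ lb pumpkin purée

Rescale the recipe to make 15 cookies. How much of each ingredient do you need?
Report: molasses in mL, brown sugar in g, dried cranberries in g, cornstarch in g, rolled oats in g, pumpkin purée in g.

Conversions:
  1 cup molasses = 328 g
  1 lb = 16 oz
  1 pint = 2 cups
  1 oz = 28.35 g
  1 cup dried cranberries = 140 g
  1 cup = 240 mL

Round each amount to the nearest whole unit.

Scaling factor: 15/24 = 5/8 = 0.625.
molasses: 1 pint × 5/8 × 2 cup/pint × 240 mL/cup = 300 mL
brown sugar: 3 oz × 5/8 × 28.35 g/oz ≈ 53 g
dried cranberries: 0.5 cup × 5/8 × 140 g/cup ≈ 44 g
cornstarch: 1.25 lb × 5/8 × 16 oz/lb × 28.35 g/oz ≈ 354 g
rolled oats: 5 oz × 5/8 × 28.35 g/oz ≈ 89 g
pumpkin purée: 0.5 lb × 5/8 × 16 oz/lb × 28.35 g/oz ≈ 142 g

molasses: 300 mL; brown sugar: 53 g; dried cranberries: 44 g; cornstarch: 354 g; rolled oats: 89 g; pumpkin purée: 142 g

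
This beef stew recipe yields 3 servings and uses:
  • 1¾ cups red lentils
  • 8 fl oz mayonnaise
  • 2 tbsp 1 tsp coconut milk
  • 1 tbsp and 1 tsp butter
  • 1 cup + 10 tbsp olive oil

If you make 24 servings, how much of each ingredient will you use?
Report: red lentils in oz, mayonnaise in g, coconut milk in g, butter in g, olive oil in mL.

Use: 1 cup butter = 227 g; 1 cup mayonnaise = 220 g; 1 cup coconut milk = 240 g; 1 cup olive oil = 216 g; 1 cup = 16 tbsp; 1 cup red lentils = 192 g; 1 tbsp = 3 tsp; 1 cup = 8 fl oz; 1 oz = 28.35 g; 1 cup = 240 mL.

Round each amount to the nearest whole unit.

red lentils: 95 oz; mayonnaise: 1760 g; coconut milk: 280 g; butter: 151 g; olive oil: 3120 mL

Scaling factor: 24/3 = 8.
red lentils: 1.75 cup × 8 × 192 g/cup ÷ 28.35 g/oz ≈ 95 oz
mayonnaise: 8 fl oz × 8 ÷ 8 fl oz/cup × 220 g/cup = 1760 g
coconut milk: (2 tbsp + 1 tsp = 7/3 tbsp) × 8 ÷ 16 tbsp/cup × 240 g/cup = 280 g
butter: (1 tbsp + 1 tsp = 4/3 tbsp) × 8 ÷ 16 tbsp/cup × 227 g/cup ≈ 151 g
olive oil: (1 cup + 10 tbsp = 1.625 cup) × 8 × 240 mL/cup = 3120 mL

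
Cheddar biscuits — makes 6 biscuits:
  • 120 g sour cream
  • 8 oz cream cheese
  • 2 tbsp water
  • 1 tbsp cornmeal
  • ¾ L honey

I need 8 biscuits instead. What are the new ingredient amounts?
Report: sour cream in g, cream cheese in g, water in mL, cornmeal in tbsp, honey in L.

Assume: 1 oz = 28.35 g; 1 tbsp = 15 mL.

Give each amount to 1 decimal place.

Scaling factor: 8/6 = 4/3.
sour cream: 120 g × 4/3 = 160.0 g
cream cheese: 8 oz × 4/3 × 28.35 g/oz = 302.4 g
water: 2 tbsp × 4/3 × 15 mL/tbsp = 40.0 mL
cornmeal: 1 tbsp × 4/3 ≈ 1.3 tbsp
honey: 0.75 L × 4/3 = 1.0 L

sour cream: 160.0 g; cream cheese: 302.4 g; water: 40.0 mL; cornmeal: 1.3 tbsp; honey: 1.0 L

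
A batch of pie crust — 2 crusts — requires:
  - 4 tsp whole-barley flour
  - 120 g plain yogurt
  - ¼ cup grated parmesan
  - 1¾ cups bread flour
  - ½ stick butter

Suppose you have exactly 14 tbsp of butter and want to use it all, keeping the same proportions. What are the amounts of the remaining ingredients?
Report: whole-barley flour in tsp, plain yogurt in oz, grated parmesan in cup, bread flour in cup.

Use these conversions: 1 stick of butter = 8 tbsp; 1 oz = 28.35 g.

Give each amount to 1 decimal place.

The original recipe has 4 tbsp of butter, so the scaling factor is 14 ÷ 4 = 7/2 = 3.5.
whole-barley flour: 4 tsp × 7/2 = 14.0 tsp
plain yogurt: 120 g × 7/2 ÷ 28.35 g/oz ≈ 14.8 oz
grated parmesan: 0.25 cup × 7/2 ≈ 0.9 cup
bread flour: 1.75 cup × 7/2 ≈ 6.1 cup

whole-barley flour: 14.0 tsp; plain yogurt: 14.8 oz; grated parmesan: 0.9 cup; bread flour: 6.1 cup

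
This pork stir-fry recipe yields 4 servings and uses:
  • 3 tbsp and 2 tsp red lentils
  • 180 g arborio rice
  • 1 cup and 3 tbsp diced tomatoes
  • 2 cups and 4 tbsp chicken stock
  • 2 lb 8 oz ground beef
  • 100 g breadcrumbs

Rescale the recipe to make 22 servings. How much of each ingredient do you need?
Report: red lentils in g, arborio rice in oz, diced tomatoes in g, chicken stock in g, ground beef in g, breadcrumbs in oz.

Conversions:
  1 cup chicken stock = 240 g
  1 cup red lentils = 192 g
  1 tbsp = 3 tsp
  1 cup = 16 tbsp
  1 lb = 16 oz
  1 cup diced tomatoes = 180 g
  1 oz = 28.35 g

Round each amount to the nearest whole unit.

red lentils: 242 g; arborio rice: 35 oz; diced tomatoes: 1176 g; chicken stock: 2970 g; ground beef: 6237 g; breadcrumbs: 19 oz

Scaling factor: 22/4 = 11/2 = 5.5.
red lentils: (3 tbsp + 2 tsp = 11/3 tbsp) × 11/2 ÷ 16 tbsp/cup × 192 g/cup = 242 g
arborio rice: 180 g × 11/2 ÷ 28.35 g/oz ≈ 35 oz
diced tomatoes: (1 cup + 3 tbsp = 1.1875 cup) × 11/2 × 180 g/cup ≈ 1176 g
chicken stock: (2 cup + 4 tbsp = 2.25 cup) × 11/2 × 240 g/cup = 2970 g
ground beef: (2 lb + 8 oz = 2.5 lb) × 11/2 × 16 oz/lb × 28.35 g/oz = 6237 g
breadcrumbs: 100 g × 11/2 ÷ 28.35 g/oz ≈ 19 oz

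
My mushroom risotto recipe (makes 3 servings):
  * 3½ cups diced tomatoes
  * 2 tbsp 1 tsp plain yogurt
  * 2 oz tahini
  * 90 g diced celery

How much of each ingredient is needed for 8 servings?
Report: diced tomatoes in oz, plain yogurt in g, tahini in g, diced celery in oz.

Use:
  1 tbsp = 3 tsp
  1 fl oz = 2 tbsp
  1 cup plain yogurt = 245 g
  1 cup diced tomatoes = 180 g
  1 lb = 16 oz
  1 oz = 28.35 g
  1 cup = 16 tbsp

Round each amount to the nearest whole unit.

diced tomatoes: 59 oz; plain yogurt: 95 g; tahini: 151 g; diced celery: 8 oz

Scaling factor: 8/3.
diced tomatoes: 3.5 cup × 8/3 × 180 g/cup ÷ 28.35 g/oz ≈ 59 oz
plain yogurt: (2 tbsp + 1 tsp = 7/3 tbsp) × 8/3 ÷ 16 tbsp/cup × 245 g/cup ≈ 95 g
tahini: 2 oz × 8/3 × 28.35 g/oz ≈ 151 g
diced celery: 90 g × 8/3 ÷ 28.35 g/oz ≈ 8 oz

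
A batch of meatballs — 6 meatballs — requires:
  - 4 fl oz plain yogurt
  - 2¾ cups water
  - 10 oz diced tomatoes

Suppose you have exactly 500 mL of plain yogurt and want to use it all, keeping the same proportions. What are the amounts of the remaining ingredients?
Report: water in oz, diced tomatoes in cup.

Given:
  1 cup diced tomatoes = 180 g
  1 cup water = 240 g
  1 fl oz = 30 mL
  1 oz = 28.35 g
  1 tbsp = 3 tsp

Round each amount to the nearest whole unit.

The original recipe has 120 mL of plain yogurt, so the scaling factor is 500 ÷ 120 = 25/6.
water: 2.75 cup × 25/6 × 240 g/cup ÷ 28.35 g/oz ≈ 97 oz
diced tomatoes: 10 oz × 25/6 × 28.35 g/oz ÷ 180 g/cup ≈ 7 cup

water: 97 oz; diced tomatoes: 7 cup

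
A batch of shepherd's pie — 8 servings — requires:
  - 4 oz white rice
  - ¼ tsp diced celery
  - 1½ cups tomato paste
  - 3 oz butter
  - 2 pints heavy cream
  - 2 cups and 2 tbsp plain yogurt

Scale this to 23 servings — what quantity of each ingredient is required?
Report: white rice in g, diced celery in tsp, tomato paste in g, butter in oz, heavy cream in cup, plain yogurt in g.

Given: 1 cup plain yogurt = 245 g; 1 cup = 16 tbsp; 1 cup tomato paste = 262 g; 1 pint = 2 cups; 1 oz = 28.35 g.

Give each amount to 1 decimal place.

Scaling factor: 23/8 = 2.875.
white rice: 4 oz × 23/8 × 28.35 g/oz ≈ 326.0 g
diced celery: 0.25 tsp × 23/8 ≈ 0.7 tsp
tomato paste: 1.5 cup × 23/8 × 262 g/cup ≈ 1129.9 g
butter: 3 oz × 23/8 ≈ 8.6 oz
heavy cream: 2 pint × 23/8 × 2 cup/pint = 11.5 cup
plain yogurt: (2 cup + 2 tbsp = 2.125 cup) × 23/8 × 245 g/cup ≈ 1496.8 g

white rice: 326.0 g; diced celery: 0.7 tsp; tomato paste: 1129.9 g; butter: 8.6 oz; heavy cream: 11.5 cup; plain yogurt: 1496.8 g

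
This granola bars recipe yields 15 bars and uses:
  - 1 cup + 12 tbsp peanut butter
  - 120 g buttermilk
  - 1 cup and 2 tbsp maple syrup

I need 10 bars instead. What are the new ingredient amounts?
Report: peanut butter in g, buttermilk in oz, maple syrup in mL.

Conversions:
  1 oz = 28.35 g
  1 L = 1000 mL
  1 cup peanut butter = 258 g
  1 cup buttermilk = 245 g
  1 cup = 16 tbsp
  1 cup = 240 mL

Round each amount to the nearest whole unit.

Scaling factor: 10/15 = 2/3.
peanut butter: (1 cup + 12 tbsp = 1.75 cup) × 2/3 × 258 g/cup = 301 g
buttermilk: 120 g × 2/3 ÷ 28.35 g/oz ≈ 3 oz
maple syrup: (1 cup + 2 tbsp = 1.125 cup) × 2/3 × 240 mL/cup = 180 mL

peanut butter: 301 g; buttermilk: 3 oz; maple syrup: 180 mL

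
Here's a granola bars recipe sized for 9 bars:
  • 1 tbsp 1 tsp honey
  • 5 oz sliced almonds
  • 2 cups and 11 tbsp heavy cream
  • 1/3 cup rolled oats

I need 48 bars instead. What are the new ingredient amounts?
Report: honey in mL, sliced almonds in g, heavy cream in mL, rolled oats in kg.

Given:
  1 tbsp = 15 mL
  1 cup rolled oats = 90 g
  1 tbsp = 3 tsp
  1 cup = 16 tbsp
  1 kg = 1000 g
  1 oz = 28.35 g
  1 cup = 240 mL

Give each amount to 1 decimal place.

Scaling factor: 48/9 = 16/3.
honey: (1 tbsp + 1 tsp = 4/3 tbsp) × 16/3 × 15 mL/tbsp ≈ 106.7 mL
sliced almonds: 5 oz × 16/3 × 28.35 g/oz = 756.0 g
heavy cream: (2 cup + 11 tbsp = 2.6875 cup) × 16/3 × 240 mL/cup = 3440.0 mL
rolled oats: 1/3 cup × 16/3 × 90 g/cup ÷ 1000 g/kg ≈ 0.2 kg

honey: 106.7 mL; sliced almonds: 756.0 g; heavy cream: 3440.0 mL; rolled oats: 0.2 kg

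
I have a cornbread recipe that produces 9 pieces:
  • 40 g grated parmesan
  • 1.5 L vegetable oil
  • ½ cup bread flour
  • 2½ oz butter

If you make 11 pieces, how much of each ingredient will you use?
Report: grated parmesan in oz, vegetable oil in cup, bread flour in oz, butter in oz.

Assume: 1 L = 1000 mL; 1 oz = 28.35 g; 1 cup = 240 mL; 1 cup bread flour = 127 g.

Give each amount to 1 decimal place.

grated parmesan: 1.7 oz; vegetable oil: 7.6 cup; bread flour: 2.7 oz; butter: 3.1 oz

Scaling factor: 11/9.
grated parmesan: 40 g × 11/9 ÷ 28.35 g/oz ≈ 1.7 oz
vegetable oil: 1.5 L × 11/9 × 1000 mL/L ÷ 240 mL/cup ≈ 7.6 cup
bread flour: 0.5 cup × 11/9 × 127 g/cup ÷ 28.35 g/oz ≈ 2.7 oz
butter: 2.5 oz × 11/9 ≈ 3.1 oz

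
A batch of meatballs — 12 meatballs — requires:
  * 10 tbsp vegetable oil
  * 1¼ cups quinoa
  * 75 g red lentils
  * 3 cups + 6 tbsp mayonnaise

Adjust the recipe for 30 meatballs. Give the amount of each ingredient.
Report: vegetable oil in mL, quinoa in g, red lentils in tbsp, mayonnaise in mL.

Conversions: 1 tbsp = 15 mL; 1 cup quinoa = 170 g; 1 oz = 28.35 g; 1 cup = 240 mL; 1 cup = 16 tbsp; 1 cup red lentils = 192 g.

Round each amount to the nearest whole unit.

vegetable oil: 375 mL; quinoa: 531 g; red lentils: 16 tbsp; mayonnaise: 2025 mL

Scaling factor: 30/12 = 5/2 = 2.5.
vegetable oil: 10 tbsp × 5/2 × 15 mL/tbsp = 375 mL
quinoa: 1.25 cup × 5/2 × 170 g/cup ≈ 531 g
red lentils: 75 g × 5/2 ÷ 192 g/cup × 16 tbsp/cup ≈ 16 tbsp
mayonnaise: (3 cup + 6 tbsp = 3.375 cup) × 5/2 × 240 mL/cup = 2025 mL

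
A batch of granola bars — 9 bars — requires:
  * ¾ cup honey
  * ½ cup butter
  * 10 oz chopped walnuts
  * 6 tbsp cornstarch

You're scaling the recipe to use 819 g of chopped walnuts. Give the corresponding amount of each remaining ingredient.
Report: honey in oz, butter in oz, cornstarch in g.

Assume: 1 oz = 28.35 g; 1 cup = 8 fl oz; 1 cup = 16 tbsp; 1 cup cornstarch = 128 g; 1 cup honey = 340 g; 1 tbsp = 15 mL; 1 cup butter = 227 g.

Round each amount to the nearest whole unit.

honey: 26 oz; butter: 12 oz; cornstarch: 139 g

The original recipe has 283.5 g of chopped walnuts, so the scaling factor is 819 ÷ 283.5 = 26/9.
honey: 0.75 cup × 26/9 × 340 g/cup ÷ 28.35 g/oz ≈ 26 oz
butter: 0.5 cup × 26/9 × 227 g/cup ÷ 28.35 g/oz ≈ 12 oz
cornstarch: 6 tbsp × 26/9 ÷ 16 tbsp/cup × 128 g/cup ≈ 139 g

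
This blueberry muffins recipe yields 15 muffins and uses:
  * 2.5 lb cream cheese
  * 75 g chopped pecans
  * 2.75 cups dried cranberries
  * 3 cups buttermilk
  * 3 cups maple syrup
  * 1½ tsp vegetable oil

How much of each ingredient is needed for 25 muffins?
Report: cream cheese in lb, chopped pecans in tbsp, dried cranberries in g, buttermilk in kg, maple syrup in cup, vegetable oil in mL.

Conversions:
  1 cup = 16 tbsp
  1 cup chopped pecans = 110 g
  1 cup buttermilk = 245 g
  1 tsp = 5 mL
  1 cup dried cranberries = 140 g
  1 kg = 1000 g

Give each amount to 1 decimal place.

cream cheese: 4.2 lb; chopped pecans: 18.2 tbsp; dried cranberries: 641.7 g; buttermilk: 1.2 kg; maple syrup: 5.0 cup; vegetable oil: 12.5 mL

Scaling factor: 25/15 = 5/3.
cream cheese: 2.5 lb × 5/3 ≈ 4.2 lb
chopped pecans: 75 g × 5/3 ÷ 110 g/cup × 16 tbsp/cup ≈ 18.2 tbsp
dried cranberries: 2.75 cup × 5/3 × 140 g/cup ≈ 641.7 g
buttermilk: 3 cup × 5/3 × 245 g/cup ÷ 1000 g/kg ≈ 1.2 kg
maple syrup: 3 cup × 5/3 = 5.0 cup
vegetable oil: 1.5 tsp × 5/3 × 5 mL/tsp = 12.5 mL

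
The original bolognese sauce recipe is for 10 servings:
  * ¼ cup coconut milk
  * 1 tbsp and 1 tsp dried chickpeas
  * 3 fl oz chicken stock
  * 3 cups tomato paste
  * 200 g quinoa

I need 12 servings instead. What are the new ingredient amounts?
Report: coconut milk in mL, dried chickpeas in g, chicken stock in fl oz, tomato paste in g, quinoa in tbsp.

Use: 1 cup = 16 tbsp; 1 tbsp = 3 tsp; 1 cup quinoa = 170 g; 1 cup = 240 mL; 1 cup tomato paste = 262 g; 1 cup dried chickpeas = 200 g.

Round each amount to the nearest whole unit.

Scaling factor: 12/10 = 6/5 = 1.2.
coconut milk: 0.25 cup × 6/5 × 240 mL/cup = 72 mL
dried chickpeas: (1 tbsp + 1 tsp = 4/3 tbsp) × 6/5 ÷ 16 tbsp/cup × 200 g/cup = 20 g
chicken stock: 3 fl oz × 6/5 ≈ 4 fl oz
tomato paste: 3 cup × 6/5 × 262 g/cup ≈ 943 g
quinoa: 200 g × 6/5 ÷ 170 g/cup × 16 tbsp/cup ≈ 23 tbsp

coconut milk: 72 mL; dried chickpeas: 20 g; chicken stock: 4 fl oz; tomato paste: 943 g; quinoa: 23 tbsp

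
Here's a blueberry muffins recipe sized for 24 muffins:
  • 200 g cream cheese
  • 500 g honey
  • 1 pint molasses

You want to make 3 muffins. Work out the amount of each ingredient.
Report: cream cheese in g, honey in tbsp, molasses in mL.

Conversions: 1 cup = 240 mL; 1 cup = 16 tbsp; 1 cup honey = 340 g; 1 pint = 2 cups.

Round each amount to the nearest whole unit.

Scaling factor: 3/24 = 1/8 = 0.125.
cream cheese: 200 g × 1/8 = 25 g
honey: 500 g × 1/8 ÷ 340 g/cup × 16 tbsp/cup ≈ 3 tbsp
molasses: 1 pint × 1/8 × 2 cup/pint × 240 mL/cup = 60 mL

cream cheese: 25 g; honey: 3 tbsp; molasses: 60 mL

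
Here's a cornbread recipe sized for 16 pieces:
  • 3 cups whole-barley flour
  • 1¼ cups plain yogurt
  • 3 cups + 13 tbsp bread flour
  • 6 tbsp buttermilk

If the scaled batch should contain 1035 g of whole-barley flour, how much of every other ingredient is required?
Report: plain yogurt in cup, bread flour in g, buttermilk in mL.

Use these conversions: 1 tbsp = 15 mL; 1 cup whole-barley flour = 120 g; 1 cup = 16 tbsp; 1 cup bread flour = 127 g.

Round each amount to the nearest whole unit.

The original recipe has 360 g of whole-barley flour, so the scaling factor is 1035 ÷ 360 = 23/8 = 2.875.
plain yogurt: 1.25 cup × 23/8 ≈ 4 cup
bread flour: (3 cup + 13 tbsp = 3.8125 cup) × 23/8 × 127 g/cup ≈ 1392 g
buttermilk: 6 tbsp × 23/8 × 15 mL/tbsp ≈ 259 mL

plain yogurt: 4 cup; bread flour: 1392 g; buttermilk: 259 mL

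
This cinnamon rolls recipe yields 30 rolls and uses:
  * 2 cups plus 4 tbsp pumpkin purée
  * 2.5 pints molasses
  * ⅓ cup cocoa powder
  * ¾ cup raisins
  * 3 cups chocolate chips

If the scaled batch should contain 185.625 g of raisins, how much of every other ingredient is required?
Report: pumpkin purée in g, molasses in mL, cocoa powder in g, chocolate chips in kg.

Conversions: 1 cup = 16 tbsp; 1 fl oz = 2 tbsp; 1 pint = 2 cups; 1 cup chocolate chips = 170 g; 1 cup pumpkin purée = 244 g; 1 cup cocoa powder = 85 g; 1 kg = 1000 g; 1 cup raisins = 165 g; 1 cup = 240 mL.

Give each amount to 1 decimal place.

pumpkin purée: 823.5 g; molasses: 1800.0 mL; cocoa powder: 42.5 g; chocolate chips: 0.8 kg

The original recipe has 123.75 g of raisins, so the scaling factor is 185.625 ÷ 123.75 = 3/2 = 1.5.
pumpkin purée: (2 cup + 4 tbsp = 2.25 cup) × 3/2 × 244 g/cup = 823.5 g
molasses: 2.5 pint × 3/2 × 2 cup/pint × 240 mL/cup = 1800.0 mL
cocoa powder: 1/3 cup × 3/2 × 85 g/cup = 42.5 g
chocolate chips: 3 cup × 3/2 × 170 g/cup ÷ 1000 g/kg ≈ 0.8 kg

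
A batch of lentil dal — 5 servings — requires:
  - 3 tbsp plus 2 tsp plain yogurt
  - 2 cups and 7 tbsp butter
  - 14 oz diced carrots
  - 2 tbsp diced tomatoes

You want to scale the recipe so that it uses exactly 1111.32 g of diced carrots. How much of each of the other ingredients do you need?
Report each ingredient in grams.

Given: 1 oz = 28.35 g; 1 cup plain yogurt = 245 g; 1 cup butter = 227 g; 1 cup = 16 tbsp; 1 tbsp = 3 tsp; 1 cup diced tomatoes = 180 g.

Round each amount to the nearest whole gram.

The original recipe has 396.9 g of diced carrots, so the scaling factor is 1111.32 ÷ 396.9 = 14/5 = 2.8.
plain yogurt: (3 tbsp + 2 tsp = 11/3 tbsp) × 14/5 ÷ 16 tbsp/cup × 245 g/cup ≈ 157 g
butter: (2 cup + 7 tbsp = 2.4375 cup) × 14/5 × 227 g/cup ≈ 1549 g
diced tomatoes: 2 tbsp × 14/5 ÷ 16 tbsp/cup × 180 g/cup = 63 g

plain yogurt: 157 g; butter: 1549 g; diced tomatoes: 63 g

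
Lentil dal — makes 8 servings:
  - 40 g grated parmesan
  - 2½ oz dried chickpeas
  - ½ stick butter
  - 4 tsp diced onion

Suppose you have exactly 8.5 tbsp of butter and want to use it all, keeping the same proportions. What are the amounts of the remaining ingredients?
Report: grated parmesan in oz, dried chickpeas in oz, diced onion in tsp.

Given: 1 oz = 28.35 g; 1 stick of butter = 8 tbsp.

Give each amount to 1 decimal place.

grated parmesan: 3.0 oz; dried chickpeas: 5.3 oz; diced onion: 8.5 tsp

The original recipe has 4 tbsp of butter, so the scaling factor is 8.5 ÷ 4 = 17/8 = 2.125.
grated parmesan: 40 g × 17/8 ÷ 28.35 g/oz ≈ 3.0 oz
dried chickpeas: 2.5 oz × 17/8 ≈ 5.3 oz
diced onion: 4 tsp × 17/8 = 8.5 tsp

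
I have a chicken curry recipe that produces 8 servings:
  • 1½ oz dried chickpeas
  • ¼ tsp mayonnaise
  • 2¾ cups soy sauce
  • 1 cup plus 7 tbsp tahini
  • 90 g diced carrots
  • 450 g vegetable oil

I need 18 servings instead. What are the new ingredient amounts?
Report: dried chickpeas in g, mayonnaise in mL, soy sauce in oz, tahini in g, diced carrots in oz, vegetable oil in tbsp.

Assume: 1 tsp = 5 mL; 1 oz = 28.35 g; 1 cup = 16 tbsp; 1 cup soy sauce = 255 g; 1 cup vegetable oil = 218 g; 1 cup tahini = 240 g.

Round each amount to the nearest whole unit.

dried chickpeas: 96 g; mayonnaise: 3 mL; soy sauce: 56 oz; tahini: 776 g; diced carrots: 7 oz; vegetable oil: 74 tbsp

Scaling factor: 18/8 = 9/4 = 2.25.
dried chickpeas: 1.5 oz × 9/4 × 28.35 g/oz ≈ 96 g
mayonnaise: 0.25 tsp × 9/4 × 5 mL/tsp ≈ 3 mL
soy sauce: 2.75 cup × 9/4 × 255 g/cup ÷ 28.35 g/oz ≈ 56 oz
tahini: (1 cup + 7 tbsp = 1.4375 cup) × 9/4 × 240 g/cup ≈ 776 g
diced carrots: 90 g × 9/4 ÷ 28.35 g/oz ≈ 7 oz
vegetable oil: 450 g × 9/4 ÷ 218 g/cup × 16 tbsp/cup ≈ 74 tbsp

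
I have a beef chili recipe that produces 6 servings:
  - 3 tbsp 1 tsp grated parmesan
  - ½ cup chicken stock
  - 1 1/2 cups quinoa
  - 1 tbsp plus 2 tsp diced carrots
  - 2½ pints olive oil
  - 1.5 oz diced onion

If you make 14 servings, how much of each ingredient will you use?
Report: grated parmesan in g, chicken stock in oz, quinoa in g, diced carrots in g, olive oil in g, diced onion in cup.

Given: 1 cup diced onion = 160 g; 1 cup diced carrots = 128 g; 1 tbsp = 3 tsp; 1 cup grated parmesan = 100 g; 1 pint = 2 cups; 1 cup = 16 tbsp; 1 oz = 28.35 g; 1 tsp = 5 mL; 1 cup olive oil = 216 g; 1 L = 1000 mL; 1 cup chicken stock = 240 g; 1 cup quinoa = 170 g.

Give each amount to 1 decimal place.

Scaling factor: 14/6 = 7/3.
grated parmesan: (3 tbsp + 1 tsp = 10/3 tbsp) × 7/3 ÷ 16 tbsp/cup × 100 g/cup ≈ 48.6 g
chicken stock: 0.5 cup × 7/3 × 240 g/cup ÷ 28.35 g/oz ≈ 9.9 oz
quinoa: 1.5 cup × 7/3 × 170 g/cup = 595.0 g
diced carrots: (1 tbsp + 2 tsp = 5/3 tbsp) × 7/3 ÷ 16 tbsp/cup × 128 g/cup ≈ 31.1 g
olive oil: 2.5 pint × 7/3 × 2 cup/pint × 216 g/cup = 2520.0 g
diced onion: 1.5 oz × 7/3 × 28.35 g/oz ÷ 160 g/cup ≈ 0.6 cup

grated parmesan: 48.6 g; chicken stock: 9.9 oz; quinoa: 595.0 g; diced carrots: 31.1 g; olive oil: 2520.0 g; diced onion: 0.6 cup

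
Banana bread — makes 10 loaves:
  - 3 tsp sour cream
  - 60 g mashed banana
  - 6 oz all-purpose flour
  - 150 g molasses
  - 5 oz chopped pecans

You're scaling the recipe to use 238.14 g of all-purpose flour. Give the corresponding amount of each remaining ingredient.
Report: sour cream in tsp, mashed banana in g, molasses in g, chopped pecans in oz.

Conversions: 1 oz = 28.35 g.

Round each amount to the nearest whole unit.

The original recipe has 170.1 g of all-purpose flour, so the scaling factor is 238.14 ÷ 170.1 = 7/5 = 1.4.
sour cream: 3 tsp × 7/5 ≈ 4 tsp
mashed banana: 60 g × 7/5 = 84 g
molasses: 150 g × 7/5 = 210 g
chopped pecans: 5 oz × 7/5 = 7 oz

sour cream: 4 tsp; mashed banana: 84 g; molasses: 210 g; chopped pecans: 7 oz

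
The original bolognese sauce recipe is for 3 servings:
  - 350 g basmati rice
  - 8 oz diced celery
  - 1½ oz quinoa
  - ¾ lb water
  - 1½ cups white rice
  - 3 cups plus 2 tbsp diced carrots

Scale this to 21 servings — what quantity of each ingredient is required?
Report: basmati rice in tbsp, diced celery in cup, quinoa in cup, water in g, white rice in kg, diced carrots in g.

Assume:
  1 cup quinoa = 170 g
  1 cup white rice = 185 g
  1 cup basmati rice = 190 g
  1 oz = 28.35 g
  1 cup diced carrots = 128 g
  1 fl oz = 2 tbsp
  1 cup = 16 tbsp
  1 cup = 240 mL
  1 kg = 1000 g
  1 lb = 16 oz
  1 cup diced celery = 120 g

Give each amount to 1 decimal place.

basmati rice: 206.3 tbsp; diced celery: 13.2 cup; quinoa: 1.8 cup; water: 2381.4 g; white rice: 1.9 kg; diced carrots: 2800.0 g

Scaling factor: 21/3 = 7.
basmati rice: 350 g × 7 ÷ 190 g/cup × 16 tbsp/cup ≈ 206.3 tbsp
diced celery: 8 oz × 7 × 28.35 g/oz ÷ 120 g/cup ≈ 13.2 cup
quinoa: 1.5 oz × 7 × 28.35 g/oz ÷ 170 g/cup ≈ 1.8 cup
water: 0.75 lb × 7 × 16 oz/lb × 28.35 g/oz = 2381.4 g
white rice: 1.5 cup × 7 × 185 g/cup ÷ 1000 g/kg ≈ 1.9 kg
diced carrots: (3 cup + 2 tbsp = 3.125 cup) × 7 × 128 g/cup = 2800.0 g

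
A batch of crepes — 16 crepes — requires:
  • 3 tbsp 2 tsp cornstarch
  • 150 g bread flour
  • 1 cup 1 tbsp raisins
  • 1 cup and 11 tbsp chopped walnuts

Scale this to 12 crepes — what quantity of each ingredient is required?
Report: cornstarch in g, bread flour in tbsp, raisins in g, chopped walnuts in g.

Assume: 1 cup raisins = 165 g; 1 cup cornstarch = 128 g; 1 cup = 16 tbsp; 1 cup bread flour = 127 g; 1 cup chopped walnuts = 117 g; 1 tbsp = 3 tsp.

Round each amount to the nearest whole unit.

cornstarch: 22 g; bread flour: 14 tbsp; raisins: 131 g; chopped walnuts: 148 g

Scaling factor: 12/16 = 3/4 = 0.75.
cornstarch: (3 tbsp + 2 tsp = 11/3 tbsp) × 3/4 ÷ 16 tbsp/cup × 128 g/cup = 22 g
bread flour: 150 g × 3/4 ÷ 127 g/cup × 16 tbsp/cup ≈ 14 tbsp
raisins: (1 cup + 1 tbsp = 1.0625 cup) × 3/4 × 165 g/cup ≈ 131 g
chopped walnuts: (1 cup + 11 tbsp = 1.6875 cup) × 3/4 × 117 g/cup ≈ 148 g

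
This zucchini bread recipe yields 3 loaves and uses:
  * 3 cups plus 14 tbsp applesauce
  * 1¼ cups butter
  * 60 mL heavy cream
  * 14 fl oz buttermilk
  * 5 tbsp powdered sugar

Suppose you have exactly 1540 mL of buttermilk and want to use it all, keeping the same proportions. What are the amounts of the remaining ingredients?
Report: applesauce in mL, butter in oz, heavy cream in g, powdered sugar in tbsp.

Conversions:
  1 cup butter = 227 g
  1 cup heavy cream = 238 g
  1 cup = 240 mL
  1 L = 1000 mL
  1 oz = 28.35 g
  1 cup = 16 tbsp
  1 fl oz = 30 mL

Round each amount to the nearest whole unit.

The original recipe has 420 mL of buttermilk, so the scaling factor is 1540 ÷ 420 = 11/3.
applesauce: (3 cup + 14 tbsp = 3.875 cup) × 11/3 × 240 mL/cup = 3410 mL
butter: 1.25 cup × 11/3 × 227 g/cup ÷ 28.35 g/oz ≈ 37 oz
heavy cream: 60 mL × 11/3 ÷ 240 mL/cup × 238 g/cup ≈ 218 g
powdered sugar: 5 tbsp × 11/3 ≈ 18 tbsp

applesauce: 3410 mL; butter: 37 oz; heavy cream: 218 g; powdered sugar: 18 tbsp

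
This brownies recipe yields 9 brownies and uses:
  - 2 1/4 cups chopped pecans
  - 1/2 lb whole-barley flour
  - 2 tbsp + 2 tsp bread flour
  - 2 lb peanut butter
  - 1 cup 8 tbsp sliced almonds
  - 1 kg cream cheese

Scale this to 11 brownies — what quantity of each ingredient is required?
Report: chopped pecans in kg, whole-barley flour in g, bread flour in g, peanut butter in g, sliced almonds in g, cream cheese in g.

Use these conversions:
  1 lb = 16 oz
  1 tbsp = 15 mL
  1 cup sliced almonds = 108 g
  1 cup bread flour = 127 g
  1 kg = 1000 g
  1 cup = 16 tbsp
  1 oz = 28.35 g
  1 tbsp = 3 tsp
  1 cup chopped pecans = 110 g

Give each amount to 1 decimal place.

chopped pecans: 0.3 kg; whole-barley flour: 277.2 g; bread flour: 25.9 g; peanut butter: 1108.8 g; sliced almonds: 198.0 g; cream cheese: 1222.2 g

Scaling factor: 11/9.
chopped pecans: 2.25 cup × 11/9 × 110 g/cup ÷ 1000 g/kg ≈ 0.3 kg
whole-barley flour: 0.5 lb × 11/9 × 16 oz/lb × 28.35 g/oz = 277.2 g
bread flour: (2 tbsp + 2 tsp = 8/3 tbsp) × 11/9 ÷ 16 tbsp/cup × 127 g/cup ≈ 25.9 g
peanut butter: 2 lb × 11/9 × 16 oz/lb × 28.35 g/oz = 1108.8 g
sliced almonds: (1 cup + 8 tbsp = 1.5 cup) × 11/9 × 108 g/cup = 198.0 g
cream cheese: 1 kg × 11/9 × 1000 g/kg ≈ 1222.2 g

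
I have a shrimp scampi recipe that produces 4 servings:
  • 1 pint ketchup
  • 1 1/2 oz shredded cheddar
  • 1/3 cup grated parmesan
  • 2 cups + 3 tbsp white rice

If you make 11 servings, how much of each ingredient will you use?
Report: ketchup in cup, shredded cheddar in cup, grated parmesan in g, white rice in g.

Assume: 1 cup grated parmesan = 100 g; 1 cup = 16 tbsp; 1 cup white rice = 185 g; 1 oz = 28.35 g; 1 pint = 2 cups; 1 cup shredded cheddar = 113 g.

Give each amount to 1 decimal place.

ketchup: 5.5 cup; shredded cheddar: 1.0 cup; grated parmesan: 91.7 g; white rice: 1112.9 g

Scaling factor: 11/4 = 2.75.
ketchup: 1 pint × 11/4 × 2 cup/pint = 5.5 cup
shredded cheddar: 1.5 oz × 11/4 × 28.35 g/oz ÷ 113 g/cup ≈ 1.0 cup
grated parmesan: 1/3 cup × 11/4 × 100 g/cup ≈ 91.7 g
white rice: (2 cup + 3 tbsp = 2.1875 cup) × 11/4 × 185 g/cup ≈ 1112.9 g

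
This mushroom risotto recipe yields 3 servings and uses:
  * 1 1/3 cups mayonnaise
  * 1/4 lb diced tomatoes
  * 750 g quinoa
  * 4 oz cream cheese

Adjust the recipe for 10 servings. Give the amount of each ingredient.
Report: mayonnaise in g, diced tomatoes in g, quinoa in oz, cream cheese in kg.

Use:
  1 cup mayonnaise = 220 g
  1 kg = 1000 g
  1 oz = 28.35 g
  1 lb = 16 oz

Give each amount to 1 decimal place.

mayonnaise: 977.8 g; diced tomatoes: 378.0 g; quinoa: 88.2 oz; cream cheese: 0.4 kg

Scaling factor: 10/3.
mayonnaise: 4/3 cup × 10/3 × 220 g/cup ≈ 977.8 g
diced tomatoes: 0.25 lb × 10/3 × 16 oz/lb × 28.35 g/oz = 378.0 g
quinoa: 750 g × 10/3 ÷ 28.35 g/oz ≈ 88.2 oz
cream cheese: 4 oz × 10/3 × 28.35 g/oz ÷ 1000 g/kg ≈ 0.4 kg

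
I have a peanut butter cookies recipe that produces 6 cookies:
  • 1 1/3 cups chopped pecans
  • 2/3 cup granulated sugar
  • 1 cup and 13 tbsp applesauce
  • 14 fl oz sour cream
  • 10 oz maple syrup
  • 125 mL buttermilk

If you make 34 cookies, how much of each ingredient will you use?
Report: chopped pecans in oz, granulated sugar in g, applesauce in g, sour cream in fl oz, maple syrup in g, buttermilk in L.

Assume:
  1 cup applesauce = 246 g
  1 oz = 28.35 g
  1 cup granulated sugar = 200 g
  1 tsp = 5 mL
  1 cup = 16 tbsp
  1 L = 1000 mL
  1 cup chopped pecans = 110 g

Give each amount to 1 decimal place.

chopped pecans: 29.3 oz; granulated sugar: 755.6 g; applesauce: 2526.6 g; sour cream: 79.3 fl oz; maple syrup: 1606.5 g; buttermilk: 0.7 L

Scaling factor: 34/6 = 17/3.
chopped pecans: 4/3 cup × 17/3 × 110 g/cup ÷ 28.35 g/oz ≈ 29.3 oz
granulated sugar: 2/3 cup × 17/3 × 200 g/cup ≈ 755.6 g
applesauce: (1 cup + 13 tbsp = 1.8125 cup) × 17/3 × 246 g/cup ≈ 2526.6 g
sour cream: 14 fl oz × 17/3 ≈ 79.3 fl oz
maple syrup: 10 oz × 17/3 × 28.35 g/oz = 1606.5 g
buttermilk: 125 mL × 17/3 ÷ 1000 mL/L ≈ 0.7 L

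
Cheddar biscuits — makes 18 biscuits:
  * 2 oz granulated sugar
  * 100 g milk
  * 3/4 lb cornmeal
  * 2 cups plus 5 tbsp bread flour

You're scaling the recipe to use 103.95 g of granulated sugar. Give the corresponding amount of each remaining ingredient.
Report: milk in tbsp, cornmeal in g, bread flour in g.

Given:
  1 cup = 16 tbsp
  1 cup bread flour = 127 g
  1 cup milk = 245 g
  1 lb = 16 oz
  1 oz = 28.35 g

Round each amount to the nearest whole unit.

milk: 12 tbsp; cornmeal: 624 g; bread flour: 538 g

The original recipe has 56.7 g of granulated sugar, so the scaling factor is 103.95 ÷ 56.7 = 11/6.
milk: 100 g × 11/6 ÷ 245 g/cup × 16 tbsp/cup ≈ 12 tbsp
cornmeal: 0.75 lb × 11/6 × 16 oz/lb × 28.35 g/oz ≈ 624 g
bread flour: (2 cup + 5 tbsp = 2.3125 cup) × 11/6 × 127 g/cup ≈ 538 g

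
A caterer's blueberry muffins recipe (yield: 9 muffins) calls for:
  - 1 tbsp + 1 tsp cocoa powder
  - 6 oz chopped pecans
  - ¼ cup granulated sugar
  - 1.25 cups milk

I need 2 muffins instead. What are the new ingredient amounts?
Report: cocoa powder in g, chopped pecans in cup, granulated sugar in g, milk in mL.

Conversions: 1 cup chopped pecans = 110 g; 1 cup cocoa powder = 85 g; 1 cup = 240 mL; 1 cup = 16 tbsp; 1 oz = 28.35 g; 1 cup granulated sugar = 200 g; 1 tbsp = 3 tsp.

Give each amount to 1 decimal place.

cocoa powder: 1.6 g; chopped pecans: 0.3 cup; granulated sugar: 11.1 g; milk: 66.7 mL

Scaling factor: 2/9.
cocoa powder: (1 tbsp + 1 tsp = 4/3 tbsp) × 2/9 ÷ 16 tbsp/cup × 85 g/cup ≈ 1.6 g
chopped pecans: 6 oz × 2/9 × 28.35 g/oz ÷ 110 g/cup ≈ 0.3 cup
granulated sugar: 0.25 cup × 2/9 × 200 g/cup ≈ 11.1 g
milk: 1.25 cup × 2/9 × 240 mL/cup ≈ 66.7 mL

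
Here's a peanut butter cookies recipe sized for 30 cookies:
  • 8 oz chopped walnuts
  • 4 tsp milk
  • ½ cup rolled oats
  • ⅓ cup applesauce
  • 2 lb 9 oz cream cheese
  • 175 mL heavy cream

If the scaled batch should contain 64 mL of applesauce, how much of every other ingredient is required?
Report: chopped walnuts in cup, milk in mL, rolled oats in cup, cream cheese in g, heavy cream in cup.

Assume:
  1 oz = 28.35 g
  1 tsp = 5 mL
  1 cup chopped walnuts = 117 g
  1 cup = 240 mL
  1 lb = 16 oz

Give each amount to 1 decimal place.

chopped walnuts: 1.6 cup; milk: 16.0 mL; rolled oats: 0.4 cup; cream cheese: 929.9 g; heavy cream: 0.6 cup

The original recipe has 80 mL of applesauce, so the scaling factor is 64 ÷ 80 = 4/5 = 0.8.
chopped walnuts: 8 oz × 4/5 × 28.35 g/oz ÷ 117 g/cup ≈ 1.6 cup
milk: 4 tsp × 4/5 × 5 mL/tsp = 16.0 mL
rolled oats: 0.5 cup × 4/5 = 0.4 cup
cream cheese: (2 lb + 9 oz = 2.5625 lb) × 4/5 × 16 oz/lb × 28.35 g/oz ≈ 929.9 g
heavy cream: 175 mL × 4/5 ÷ 240 mL/cup ≈ 0.6 cup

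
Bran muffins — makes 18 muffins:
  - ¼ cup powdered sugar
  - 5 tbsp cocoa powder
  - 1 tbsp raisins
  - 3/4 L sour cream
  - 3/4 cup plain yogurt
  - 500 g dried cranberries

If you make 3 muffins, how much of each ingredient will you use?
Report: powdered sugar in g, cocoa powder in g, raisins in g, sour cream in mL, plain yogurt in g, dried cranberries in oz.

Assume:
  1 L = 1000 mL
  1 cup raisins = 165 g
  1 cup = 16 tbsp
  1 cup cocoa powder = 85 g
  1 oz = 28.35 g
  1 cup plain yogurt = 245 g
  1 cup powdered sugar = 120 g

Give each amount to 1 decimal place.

Scaling factor: 3/18 = 1/6.
powdered sugar: 0.25 cup × 1/6 × 120 g/cup = 5.0 g
cocoa powder: 5 tbsp × 1/6 ÷ 16 tbsp/cup × 85 g/cup ≈ 4.4 g
raisins: 1 tbsp × 1/6 ÷ 16 tbsp/cup × 165 g/cup ≈ 1.7 g
sour cream: 0.75 L × 1/6 × 1000 mL/L = 125.0 mL
plain yogurt: 0.75 cup × 1/6 × 245 g/cup ≈ 30.6 g
dried cranberries: 500 g × 1/6 ÷ 28.35 g/oz ≈ 2.9 oz

powdered sugar: 5.0 g; cocoa powder: 4.4 g; raisins: 1.7 g; sour cream: 125.0 mL; plain yogurt: 30.6 g; dried cranberries: 2.9 oz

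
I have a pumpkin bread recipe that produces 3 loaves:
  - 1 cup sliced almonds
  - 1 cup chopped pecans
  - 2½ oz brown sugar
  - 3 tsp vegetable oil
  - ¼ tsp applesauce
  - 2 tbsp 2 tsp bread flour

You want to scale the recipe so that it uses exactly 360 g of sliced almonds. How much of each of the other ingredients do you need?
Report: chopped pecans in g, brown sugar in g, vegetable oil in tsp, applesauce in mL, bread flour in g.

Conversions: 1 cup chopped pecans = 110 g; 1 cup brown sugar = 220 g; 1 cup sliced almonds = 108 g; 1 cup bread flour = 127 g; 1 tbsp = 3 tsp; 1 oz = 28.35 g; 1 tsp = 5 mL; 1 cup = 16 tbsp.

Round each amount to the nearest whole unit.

The original recipe has 108 g of sliced almonds, so the scaling factor is 360 ÷ 108 = 10/3.
chopped pecans: 1 cup × 10/3 × 110 g/cup ≈ 367 g
brown sugar: 2.5 oz × 10/3 × 28.35 g/oz ≈ 236 g
vegetable oil: 3 tsp × 10/3 = 10 tsp
applesauce: 0.25 tsp × 10/3 × 5 mL/tsp ≈ 4 mL
bread flour: (2 tbsp + 2 tsp = 8/3 tbsp) × 10/3 ÷ 16 tbsp/cup × 127 g/cup ≈ 71 g

chopped pecans: 367 g; brown sugar: 236 g; vegetable oil: 10 tsp; applesauce: 4 mL; bread flour: 71 g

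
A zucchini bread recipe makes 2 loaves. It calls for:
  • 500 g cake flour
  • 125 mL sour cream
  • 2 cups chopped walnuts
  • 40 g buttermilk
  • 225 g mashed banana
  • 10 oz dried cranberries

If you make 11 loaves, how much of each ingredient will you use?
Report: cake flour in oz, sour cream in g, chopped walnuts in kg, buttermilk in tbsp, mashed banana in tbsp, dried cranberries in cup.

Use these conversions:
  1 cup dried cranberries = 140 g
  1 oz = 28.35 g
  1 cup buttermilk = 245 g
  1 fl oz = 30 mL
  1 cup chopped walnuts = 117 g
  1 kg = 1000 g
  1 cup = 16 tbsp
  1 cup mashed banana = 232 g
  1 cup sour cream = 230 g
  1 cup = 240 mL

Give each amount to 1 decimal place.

cake flour: 97.0 oz; sour cream: 658.9 g; chopped walnuts: 1.3 kg; buttermilk: 14.4 tbsp; mashed banana: 85.3 tbsp; dried cranberries: 11.1 cup

Scaling factor: 11/2 = 5.5.
cake flour: 500 g × 11/2 ÷ 28.35 g/oz ≈ 97.0 oz
sour cream: 125 mL × 11/2 ÷ 240 mL/cup × 230 g/cup ≈ 658.9 g
chopped walnuts: 2 cup × 11/2 × 117 g/cup ÷ 1000 g/kg ≈ 1.3 kg
buttermilk: 40 g × 11/2 ÷ 245 g/cup × 16 tbsp/cup ≈ 14.4 tbsp
mashed banana: 225 g × 11/2 ÷ 232 g/cup × 16 tbsp/cup ≈ 85.3 tbsp
dried cranberries: 10 oz × 11/2 × 28.35 g/oz ÷ 140 g/cup ≈ 11.1 cup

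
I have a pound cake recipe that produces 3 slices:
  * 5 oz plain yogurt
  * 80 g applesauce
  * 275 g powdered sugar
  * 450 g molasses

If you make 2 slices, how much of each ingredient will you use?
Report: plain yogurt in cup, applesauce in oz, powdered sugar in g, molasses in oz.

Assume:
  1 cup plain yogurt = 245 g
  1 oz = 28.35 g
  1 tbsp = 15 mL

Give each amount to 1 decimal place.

plain yogurt: 0.4 cup; applesauce: 1.9 oz; powdered sugar: 183.3 g; molasses: 10.6 oz

Scaling factor: 2/3.
plain yogurt: 5 oz × 2/3 × 28.35 g/oz ÷ 245 g/cup ≈ 0.4 cup
applesauce: 80 g × 2/3 ÷ 28.35 g/oz ≈ 1.9 oz
powdered sugar: 275 g × 2/3 ≈ 183.3 g
molasses: 450 g × 2/3 ÷ 28.35 g/oz ≈ 10.6 oz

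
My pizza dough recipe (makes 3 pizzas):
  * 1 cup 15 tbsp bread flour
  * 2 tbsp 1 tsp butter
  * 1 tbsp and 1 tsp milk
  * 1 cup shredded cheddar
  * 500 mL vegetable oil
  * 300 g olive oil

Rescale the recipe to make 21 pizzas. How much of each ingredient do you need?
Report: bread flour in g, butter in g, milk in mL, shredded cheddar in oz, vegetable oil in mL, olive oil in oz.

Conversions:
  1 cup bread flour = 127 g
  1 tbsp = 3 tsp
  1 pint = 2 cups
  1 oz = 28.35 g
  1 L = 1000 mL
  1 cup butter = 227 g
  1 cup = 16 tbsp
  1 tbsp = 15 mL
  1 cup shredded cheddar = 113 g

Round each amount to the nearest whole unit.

Scaling factor: 21/3 = 7.
bread flour: (1 cup + 15 tbsp = 1.9375 cup) × 7 × 127 g/cup ≈ 1722 g
butter: (2 tbsp + 1 tsp = 7/3 tbsp) × 7 ÷ 16 tbsp/cup × 227 g/cup ≈ 232 g
milk: (1 tbsp + 1 tsp = 4/3 tbsp) × 7 × 15 mL/tbsp = 140 mL
shredded cheddar: 1 cup × 7 × 113 g/cup ÷ 28.35 g/oz ≈ 28 oz
vegetable oil: 500 mL × 7 = 3500 mL
olive oil: 300 g × 7 ÷ 28.35 g/oz ≈ 74 oz

bread flour: 1722 g; butter: 232 g; milk: 140 mL; shredded cheddar: 28 oz; vegetable oil: 3500 mL; olive oil: 74 oz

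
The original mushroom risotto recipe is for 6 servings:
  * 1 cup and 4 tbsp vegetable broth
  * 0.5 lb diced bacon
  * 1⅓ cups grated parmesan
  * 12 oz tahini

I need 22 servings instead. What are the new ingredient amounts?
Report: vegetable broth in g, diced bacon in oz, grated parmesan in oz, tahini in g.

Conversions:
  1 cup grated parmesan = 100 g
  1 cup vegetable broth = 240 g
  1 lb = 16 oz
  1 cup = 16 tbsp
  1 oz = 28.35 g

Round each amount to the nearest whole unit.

vegetable broth: 1100 g; diced bacon: 29 oz; grated parmesan: 17 oz; tahini: 1247 g

Scaling factor: 22/6 = 11/3.
vegetable broth: (1 cup + 4 tbsp = 1.25 cup) × 11/3 × 240 g/cup = 1100 g
diced bacon: 0.5 lb × 11/3 × 16 oz/lb ≈ 29 oz
grated parmesan: 4/3 cup × 11/3 × 100 g/cup ÷ 28.35 g/oz ≈ 17 oz
tahini: 12 oz × 11/3 × 28.35 g/oz ≈ 1247 g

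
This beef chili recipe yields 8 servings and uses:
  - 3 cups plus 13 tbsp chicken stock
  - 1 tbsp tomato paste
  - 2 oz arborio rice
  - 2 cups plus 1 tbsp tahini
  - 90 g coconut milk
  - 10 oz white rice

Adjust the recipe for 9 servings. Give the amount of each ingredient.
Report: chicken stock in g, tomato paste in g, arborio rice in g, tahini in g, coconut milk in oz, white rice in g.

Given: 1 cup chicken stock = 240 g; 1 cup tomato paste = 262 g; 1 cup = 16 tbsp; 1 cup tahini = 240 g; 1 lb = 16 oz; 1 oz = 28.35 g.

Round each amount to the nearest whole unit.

chicken stock: 1029 g; tomato paste: 18 g; arborio rice: 64 g; tahini: 557 g; coconut milk: 4 oz; white rice: 319 g

Scaling factor: 9/8 = 1.125.
chicken stock: (3 cup + 13 tbsp = 3.8125 cup) × 9/8 × 240 g/cup ≈ 1029 g
tomato paste: 1 tbsp × 9/8 ÷ 16 tbsp/cup × 262 g/cup ≈ 18 g
arborio rice: 2 oz × 9/8 × 28.35 g/oz ≈ 64 g
tahini: (2 cup + 1 tbsp = 2.0625 cup) × 9/8 × 240 g/cup ≈ 557 g
coconut milk: 90 g × 9/8 ÷ 28.35 g/oz ≈ 4 oz
white rice: 10 oz × 9/8 × 28.35 g/oz ≈ 319 g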